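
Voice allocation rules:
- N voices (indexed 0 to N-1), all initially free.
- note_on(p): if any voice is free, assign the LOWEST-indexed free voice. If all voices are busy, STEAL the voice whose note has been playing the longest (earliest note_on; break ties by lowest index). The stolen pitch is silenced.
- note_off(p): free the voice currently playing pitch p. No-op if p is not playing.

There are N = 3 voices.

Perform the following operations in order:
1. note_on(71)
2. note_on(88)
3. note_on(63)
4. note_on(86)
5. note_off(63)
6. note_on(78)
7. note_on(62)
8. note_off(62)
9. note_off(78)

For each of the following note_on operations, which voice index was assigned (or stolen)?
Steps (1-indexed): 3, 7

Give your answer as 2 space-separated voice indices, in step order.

Op 1: note_on(71): voice 0 is free -> assigned | voices=[71 - -]
Op 2: note_on(88): voice 1 is free -> assigned | voices=[71 88 -]
Op 3: note_on(63): voice 2 is free -> assigned | voices=[71 88 63]
Op 4: note_on(86): all voices busy, STEAL voice 0 (pitch 71, oldest) -> assign | voices=[86 88 63]
Op 5: note_off(63): free voice 2 | voices=[86 88 -]
Op 6: note_on(78): voice 2 is free -> assigned | voices=[86 88 78]
Op 7: note_on(62): all voices busy, STEAL voice 1 (pitch 88, oldest) -> assign | voices=[86 62 78]
Op 8: note_off(62): free voice 1 | voices=[86 - 78]
Op 9: note_off(78): free voice 2 | voices=[86 - -]

Answer: 2 1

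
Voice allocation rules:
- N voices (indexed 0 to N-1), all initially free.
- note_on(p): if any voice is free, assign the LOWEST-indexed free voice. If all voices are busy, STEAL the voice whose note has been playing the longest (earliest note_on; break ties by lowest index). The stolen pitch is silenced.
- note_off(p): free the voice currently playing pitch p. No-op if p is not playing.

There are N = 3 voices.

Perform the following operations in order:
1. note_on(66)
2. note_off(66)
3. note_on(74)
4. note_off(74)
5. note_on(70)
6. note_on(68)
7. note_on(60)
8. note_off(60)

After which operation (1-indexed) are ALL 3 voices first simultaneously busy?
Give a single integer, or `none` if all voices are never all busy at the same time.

Answer: 7

Derivation:
Op 1: note_on(66): voice 0 is free -> assigned | voices=[66 - -]
Op 2: note_off(66): free voice 0 | voices=[- - -]
Op 3: note_on(74): voice 0 is free -> assigned | voices=[74 - -]
Op 4: note_off(74): free voice 0 | voices=[- - -]
Op 5: note_on(70): voice 0 is free -> assigned | voices=[70 - -]
Op 6: note_on(68): voice 1 is free -> assigned | voices=[70 68 -]
Op 7: note_on(60): voice 2 is free -> assigned | voices=[70 68 60]
Op 8: note_off(60): free voice 2 | voices=[70 68 -]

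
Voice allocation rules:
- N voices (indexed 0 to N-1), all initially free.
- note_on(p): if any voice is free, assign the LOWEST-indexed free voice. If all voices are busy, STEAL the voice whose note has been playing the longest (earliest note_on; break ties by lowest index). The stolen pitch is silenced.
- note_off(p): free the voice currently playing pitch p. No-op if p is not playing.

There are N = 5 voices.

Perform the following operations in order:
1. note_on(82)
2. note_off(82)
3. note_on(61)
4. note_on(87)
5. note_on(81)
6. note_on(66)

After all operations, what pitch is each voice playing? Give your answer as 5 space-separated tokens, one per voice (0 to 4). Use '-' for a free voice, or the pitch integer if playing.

Answer: 61 87 81 66 -

Derivation:
Op 1: note_on(82): voice 0 is free -> assigned | voices=[82 - - - -]
Op 2: note_off(82): free voice 0 | voices=[- - - - -]
Op 3: note_on(61): voice 0 is free -> assigned | voices=[61 - - - -]
Op 4: note_on(87): voice 1 is free -> assigned | voices=[61 87 - - -]
Op 5: note_on(81): voice 2 is free -> assigned | voices=[61 87 81 - -]
Op 6: note_on(66): voice 3 is free -> assigned | voices=[61 87 81 66 -]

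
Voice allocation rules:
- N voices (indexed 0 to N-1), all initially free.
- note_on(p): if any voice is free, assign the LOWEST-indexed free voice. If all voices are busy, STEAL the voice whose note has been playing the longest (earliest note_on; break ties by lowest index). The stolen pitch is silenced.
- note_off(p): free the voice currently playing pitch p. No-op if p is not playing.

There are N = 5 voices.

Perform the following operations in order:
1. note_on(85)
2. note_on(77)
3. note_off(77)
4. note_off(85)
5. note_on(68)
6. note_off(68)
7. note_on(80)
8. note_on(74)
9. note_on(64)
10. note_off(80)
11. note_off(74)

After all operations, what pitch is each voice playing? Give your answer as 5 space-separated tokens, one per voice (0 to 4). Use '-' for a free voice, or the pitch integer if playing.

Op 1: note_on(85): voice 0 is free -> assigned | voices=[85 - - - -]
Op 2: note_on(77): voice 1 is free -> assigned | voices=[85 77 - - -]
Op 3: note_off(77): free voice 1 | voices=[85 - - - -]
Op 4: note_off(85): free voice 0 | voices=[- - - - -]
Op 5: note_on(68): voice 0 is free -> assigned | voices=[68 - - - -]
Op 6: note_off(68): free voice 0 | voices=[- - - - -]
Op 7: note_on(80): voice 0 is free -> assigned | voices=[80 - - - -]
Op 8: note_on(74): voice 1 is free -> assigned | voices=[80 74 - - -]
Op 9: note_on(64): voice 2 is free -> assigned | voices=[80 74 64 - -]
Op 10: note_off(80): free voice 0 | voices=[- 74 64 - -]
Op 11: note_off(74): free voice 1 | voices=[- - 64 - -]

Answer: - - 64 - -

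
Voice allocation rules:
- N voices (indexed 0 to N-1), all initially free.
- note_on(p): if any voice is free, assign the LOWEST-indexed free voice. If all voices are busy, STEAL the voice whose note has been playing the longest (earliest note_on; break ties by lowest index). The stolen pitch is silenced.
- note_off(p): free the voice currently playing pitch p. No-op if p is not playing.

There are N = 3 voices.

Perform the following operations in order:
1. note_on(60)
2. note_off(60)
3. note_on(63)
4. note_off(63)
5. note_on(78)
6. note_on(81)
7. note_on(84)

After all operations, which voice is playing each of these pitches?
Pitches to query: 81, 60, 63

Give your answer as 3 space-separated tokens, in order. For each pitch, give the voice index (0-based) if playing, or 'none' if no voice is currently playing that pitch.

Answer: 1 none none

Derivation:
Op 1: note_on(60): voice 0 is free -> assigned | voices=[60 - -]
Op 2: note_off(60): free voice 0 | voices=[- - -]
Op 3: note_on(63): voice 0 is free -> assigned | voices=[63 - -]
Op 4: note_off(63): free voice 0 | voices=[- - -]
Op 5: note_on(78): voice 0 is free -> assigned | voices=[78 - -]
Op 6: note_on(81): voice 1 is free -> assigned | voices=[78 81 -]
Op 7: note_on(84): voice 2 is free -> assigned | voices=[78 81 84]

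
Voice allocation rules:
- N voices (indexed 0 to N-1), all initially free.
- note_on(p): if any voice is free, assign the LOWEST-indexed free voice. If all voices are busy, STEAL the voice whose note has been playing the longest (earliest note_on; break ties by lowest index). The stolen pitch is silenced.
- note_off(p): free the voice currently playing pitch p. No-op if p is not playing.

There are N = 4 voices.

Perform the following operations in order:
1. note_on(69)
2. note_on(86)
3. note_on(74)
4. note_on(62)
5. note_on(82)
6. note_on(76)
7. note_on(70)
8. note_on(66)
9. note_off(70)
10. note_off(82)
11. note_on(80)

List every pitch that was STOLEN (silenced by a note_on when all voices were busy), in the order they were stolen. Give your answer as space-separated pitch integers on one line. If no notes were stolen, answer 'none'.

Answer: 69 86 74 62

Derivation:
Op 1: note_on(69): voice 0 is free -> assigned | voices=[69 - - -]
Op 2: note_on(86): voice 1 is free -> assigned | voices=[69 86 - -]
Op 3: note_on(74): voice 2 is free -> assigned | voices=[69 86 74 -]
Op 4: note_on(62): voice 3 is free -> assigned | voices=[69 86 74 62]
Op 5: note_on(82): all voices busy, STEAL voice 0 (pitch 69, oldest) -> assign | voices=[82 86 74 62]
Op 6: note_on(76): all voices busy, STEAL voice 1 (pitch 86, oldest) -> assign | voices=[82 76 74 62]
Op 7: note_on(70): all voices busy, STEAL voice 2 (pitch 74, oldest) -> assign | voices=[82 76 70 62]
Op 8: note_on(66): all voices busy, STEAL voice 3 (pitch 62, oldest) -> assign | voices=[82 76 70 66]
Op 9: note_off(70): free voice 2 | voices=[82 76 - 66]
Op 10: note_off(82): free voice 0 | voices=[- 76 - 66]
Op 11: note_on(80): voice 0 is free -> assigned | voices=[80 76 - 66]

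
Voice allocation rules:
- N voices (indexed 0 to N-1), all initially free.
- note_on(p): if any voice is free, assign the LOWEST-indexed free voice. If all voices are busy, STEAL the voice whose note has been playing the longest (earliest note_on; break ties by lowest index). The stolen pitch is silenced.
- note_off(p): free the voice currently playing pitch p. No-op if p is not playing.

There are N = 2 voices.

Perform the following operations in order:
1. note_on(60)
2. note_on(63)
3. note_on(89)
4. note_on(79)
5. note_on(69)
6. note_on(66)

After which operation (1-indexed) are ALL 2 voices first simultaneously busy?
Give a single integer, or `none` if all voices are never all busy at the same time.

Op 1: note_on(60): voice 0 is free -> assigned | voices=[60 -]
Op 2: note_on(63): voice 1 is free -> assigned | voices=[60 63]
Op 3: note_on(89): all voices busy, STEAL voice 0 (pitch 60, oldest) -> assign | voices=[89 63]
Op 4: note_on(79): all voices busy, STEAL voice 1 (pitch 63, oldest) -> assign | voices=[89 79]
Op 5: note_on(69): all voices busy, STEAL voice 0 (pitch 89, oldest) -> assign | voices=[69 79]
Op 6: note_on(66): all voices busy, STEAL voice 1 (pitch 79, oldest) -> assign | voices=[69 66]

Answer: 2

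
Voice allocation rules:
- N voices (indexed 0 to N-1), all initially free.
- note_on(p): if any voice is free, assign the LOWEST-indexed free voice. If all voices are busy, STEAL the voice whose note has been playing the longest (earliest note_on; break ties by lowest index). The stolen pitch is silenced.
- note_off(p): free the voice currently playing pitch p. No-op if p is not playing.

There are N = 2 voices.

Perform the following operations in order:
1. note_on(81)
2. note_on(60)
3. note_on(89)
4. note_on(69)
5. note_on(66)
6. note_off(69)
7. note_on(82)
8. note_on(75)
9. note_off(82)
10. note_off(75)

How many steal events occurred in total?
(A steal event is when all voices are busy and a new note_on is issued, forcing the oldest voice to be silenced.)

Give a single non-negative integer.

Op 1: note_on(81): voice 0 is free -> assigned | voices=[81 -]
Op 2: note_on(60): voice 1 is free -> assigned | voices=[81 60]
Op 3: note_on(89): all voices busy, STEAL voice 0 (pitch 81, oldest) -> assign | voices=[89 60]
Op 4: note_on(69): all voices busy, STEAL voice 1 (pitch 60, oldest) -> assign | voices=[89 69]
Op 5: note_on(66): all voices busy, STEAL voice 0 (pitch 89, oldest) -> assign | voices=[66 69]
Op 6: note_off(69): free voice 1 | voices=[66 -]
Op 7: note_on(82): voice 1 is free -> assigned | voices=[66 82]
Op 8: note_on(75): all voices busy, STEAL voice 0 (pitch 66, oldest) -> assign | voices=[75 82]
Op 9: note_off(82): free voice 1 | voices=[75 -]
Op 10: note_off(75): free voice 0 | voices=[- -]

Answer: 4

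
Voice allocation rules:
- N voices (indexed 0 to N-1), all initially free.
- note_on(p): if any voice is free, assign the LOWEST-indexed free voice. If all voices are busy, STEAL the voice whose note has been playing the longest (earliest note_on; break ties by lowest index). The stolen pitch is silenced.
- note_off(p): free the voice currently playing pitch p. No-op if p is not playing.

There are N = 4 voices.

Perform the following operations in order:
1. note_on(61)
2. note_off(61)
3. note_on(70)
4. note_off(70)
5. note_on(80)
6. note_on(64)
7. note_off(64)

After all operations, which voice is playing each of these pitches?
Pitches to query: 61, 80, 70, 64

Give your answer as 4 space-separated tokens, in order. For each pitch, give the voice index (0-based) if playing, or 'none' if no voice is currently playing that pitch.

Op 1: note_on(61): voice 0 is free -> assigned | voices=[61 - - -]
Op 2: note_off(61): free voice 0 | voices=[- - - -]
Op 3: note_on(70): voice 0 is free -> assigned | voices=[70 - - -]
Op 4: note_off(70): free voice 0 | voices=[- - - -]
Op 5: note_on(80): voice 0 is free -> assigned | voices=[80 - - -]
Op 6: note_on(64): voice 1 is free -> assigned | voices=[80 64 - -]
Op 7: note_off(64): free voice 1 | voices=[80 - - -]

Answer: none 0 none none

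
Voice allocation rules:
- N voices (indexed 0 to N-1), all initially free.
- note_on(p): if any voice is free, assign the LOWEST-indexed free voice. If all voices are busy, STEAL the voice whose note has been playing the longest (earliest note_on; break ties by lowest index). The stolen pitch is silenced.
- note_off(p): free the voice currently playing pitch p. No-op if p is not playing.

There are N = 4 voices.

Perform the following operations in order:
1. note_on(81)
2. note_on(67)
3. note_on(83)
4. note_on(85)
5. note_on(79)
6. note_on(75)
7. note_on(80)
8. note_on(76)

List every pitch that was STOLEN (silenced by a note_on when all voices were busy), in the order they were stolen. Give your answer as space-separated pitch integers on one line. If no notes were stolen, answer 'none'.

Answer: 81 67 83 85

Derivation:
Op 1: note_on(81): voice 0 is free -> assigned | voices=[81 - - -]
Op 2: note_on(67): voice 1 is free -> assigned | voices=[81 67 - -]
Op 3: note_on(83): voice 2 is free -> assigned | voices=[81 67 83 -]
Op 4: note_on(85): voice 3 is free -> assigned | voices=[81 67 83 85]
Op 5: note_on(79): all voices busy, STEAL voice 0 (pitch 81, oldest) -> assign | voices=[79 67 83 85]
Op 6: note_on(75): all voices busy, STEAL voice 1 (pitch 67, oldest) -> assign | voices=[79 75 83 85]
Op 7: note_on(80): all voices busy, STEAL voice 2 (pitch 83, oldest) -> assign | voices=[79 75 80 85]
Op 8: note_on(76): all voices busy, STEAL voice 3 (pitch 85, oldest) -> assign | voices=[79 75 80 76]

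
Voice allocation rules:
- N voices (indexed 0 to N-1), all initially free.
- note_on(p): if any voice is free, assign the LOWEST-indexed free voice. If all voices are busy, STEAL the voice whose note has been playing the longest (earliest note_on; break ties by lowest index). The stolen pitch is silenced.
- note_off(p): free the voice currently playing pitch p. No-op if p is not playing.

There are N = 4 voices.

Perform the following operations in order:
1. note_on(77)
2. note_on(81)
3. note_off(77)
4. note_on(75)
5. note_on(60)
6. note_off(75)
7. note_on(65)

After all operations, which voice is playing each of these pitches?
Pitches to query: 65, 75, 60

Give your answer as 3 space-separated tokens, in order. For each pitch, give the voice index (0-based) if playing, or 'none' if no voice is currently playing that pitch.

Op 1: note_on(77): voice 0 is free -> assigned | voices=[77 - - -]
Op 2: note_on(81): voice 1 is free -> assigned | voices=[77 81 - -]
Op 3: note_off(77): free voice 0 | voices=[- 81 - -]
Op 4: note_on(75): voice 0 is free -> assigned | voices=[75 81 - -]
Op 5: note_on(60): voice 2 is free -> assigned | voices=[75 81 60 -]
Op 6: note_off(75): free voice 0 | voices=[- 81 60 -]
Op 7: note_on(65): voice 0 is free -> assigned | voices=[65 81 60 -]

Answer: 0 none 2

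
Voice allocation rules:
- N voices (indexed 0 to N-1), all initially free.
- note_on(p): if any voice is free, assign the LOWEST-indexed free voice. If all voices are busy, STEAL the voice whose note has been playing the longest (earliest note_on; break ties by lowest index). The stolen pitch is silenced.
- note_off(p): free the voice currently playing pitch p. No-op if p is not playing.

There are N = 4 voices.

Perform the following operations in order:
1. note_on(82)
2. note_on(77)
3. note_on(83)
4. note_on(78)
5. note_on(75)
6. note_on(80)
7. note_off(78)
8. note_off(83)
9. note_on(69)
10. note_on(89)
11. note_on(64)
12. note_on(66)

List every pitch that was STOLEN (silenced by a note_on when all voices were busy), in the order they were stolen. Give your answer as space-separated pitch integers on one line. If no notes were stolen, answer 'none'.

Op 1: note_on(82): voice 0 is free -> assigned | voices=[82 - - -]
Op 2: note_on(77): voice 1 is free -> assigned | voices=[82 77 - -]
Op 3: note_on(83): voice 2 is free -> assigned | voices=[82 77 83 -]
Op 4: note_on(78): voice 3 is free -> assigned | voices=[82 77 83 78]
Op 5: note_on(75): all voices busy, STEAL voice 0 (pitch 82, oldest) -> assign | voices=[75 77 83 78]
Op 6: note_on(80): all voices busy, STEAL voice 1 (pitch 77, oldest) -> assign | voices=[75 80 83 78]
Op 7: note_off(78): free voice 3 | voices=[75 80 83 -]
Op 8: note_off(83): free voice 2 | voices=[75 80 - -]
Op 9: note_on(69): voice 2 is free -> assigned | voices=[75 80 69 -]
Op 10: note_on(89): voice 3 is free -> assigned | voices=[75 80 69 89]
Op 11: note_on(64): all voices busy, STEAL voice 0 (pitch 75, oldest) -> assign | voices=[64 80 69 89]
Op 12: note_on(66): all voices busy, STEAL voice 1 (pitch 80, oldest) -> assign | voices=[64 66 69 89]

Answer: 82 77 75 80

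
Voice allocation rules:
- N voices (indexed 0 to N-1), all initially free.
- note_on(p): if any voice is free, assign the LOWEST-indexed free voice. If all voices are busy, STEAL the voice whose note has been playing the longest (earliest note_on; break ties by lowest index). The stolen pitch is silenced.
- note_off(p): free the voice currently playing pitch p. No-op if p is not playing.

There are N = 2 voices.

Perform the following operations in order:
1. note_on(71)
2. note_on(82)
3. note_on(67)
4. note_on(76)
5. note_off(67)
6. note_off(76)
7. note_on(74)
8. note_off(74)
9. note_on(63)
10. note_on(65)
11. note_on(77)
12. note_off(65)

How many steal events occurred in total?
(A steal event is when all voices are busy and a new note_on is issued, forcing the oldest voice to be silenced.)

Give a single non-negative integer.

Op 1: note_on(71): voice 0 is free -> assigned | voices=[71 -]
Op 2: note_on(82): voice 1 is free -> assigned | voices=[71 82]
Op 3: note_on(67): all voices busy, STEAL voice 0 (pitch 71, oldest) -> assign | voices=[67 82]
Op 4: note_on(76): all voices busy, STEAL voice 1 (pitch 82, oldest) -> assign | voices=[67 76]
Op 5: note_off(67): free voice 0 | voices=[- 76]
Op 6: note_off(76): free voice 1 | voices=[- -]
Op 7: note_on(74): voice 0 is free -> assigned | voices=[74 -]
Op 8: note_off(74): free voice 0 | voices=[- -]
Op 9: note_on(63): voice 0 is free -> assigned | voices=[63 -]
Op 10: note_on(65): voice 1 is free -> assigned | voices=[63 65]
Op 11: note_on(77): all voices busy, STEAL voice 0 (pitch 63, oldest) -> assign | voices=[77 65]
Op 12: note_off(65): free voice 1 | voices=[77 -]

Answer: 3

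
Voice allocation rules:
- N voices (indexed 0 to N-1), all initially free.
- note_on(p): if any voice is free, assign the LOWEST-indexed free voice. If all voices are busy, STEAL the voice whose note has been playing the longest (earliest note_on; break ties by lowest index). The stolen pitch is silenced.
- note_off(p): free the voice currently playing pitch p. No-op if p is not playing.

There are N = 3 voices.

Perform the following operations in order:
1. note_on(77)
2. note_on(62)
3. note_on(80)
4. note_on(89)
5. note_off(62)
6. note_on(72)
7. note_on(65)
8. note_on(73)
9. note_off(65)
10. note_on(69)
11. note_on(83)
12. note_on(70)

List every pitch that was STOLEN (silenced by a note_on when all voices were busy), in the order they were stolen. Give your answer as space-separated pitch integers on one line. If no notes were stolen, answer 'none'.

Answer: 77 80 89 72 73

Derivation:
Op 1: note_on(77): voice 0 is free -> assigned | voices=[77 - -]
Op 2: note_on(62): voice 1 is free -> assigned | voices=[77 62 -]
Op 3: note_on(80): voice 2 is free -> assigned | voices=[77 62 80]
Op 4: note_on(89): all voices busy, STEAL voice 0 (pitch 77, oldest) -> assign | voices=[89 62 80]
Op 5: note_off(62): free voice 1 | voices=[89 - 80]
Op 6: note_on(72): voice 1 is free -> assigned | voices=[89 72 80]
Op 7: note_on(65): all voices busy, STEAL voice 2 (pitch 80, oldest) -> assign | voices=[89 72 65]
Op 8: note_on(73): all voices busy, STEAL voice 0 (pitch 89, oldest) -> assign | voices=[73 72 65]
Op 9: note_off(65): free voice 2 | voices=[73 72 -]
Op 10: note_on(69): voice 2 is free -> assigned | voices=[73 72 69]
Op 11: note_on(83): all voices busy, STEAL voice 1 (pitch 72, oldest) -> assign | voices=[73 83 69]
Op 12: note_on(70): all voices busy, STEAL voice 0 (pitch 73, oldest) -> assign | voices=[70 83 69]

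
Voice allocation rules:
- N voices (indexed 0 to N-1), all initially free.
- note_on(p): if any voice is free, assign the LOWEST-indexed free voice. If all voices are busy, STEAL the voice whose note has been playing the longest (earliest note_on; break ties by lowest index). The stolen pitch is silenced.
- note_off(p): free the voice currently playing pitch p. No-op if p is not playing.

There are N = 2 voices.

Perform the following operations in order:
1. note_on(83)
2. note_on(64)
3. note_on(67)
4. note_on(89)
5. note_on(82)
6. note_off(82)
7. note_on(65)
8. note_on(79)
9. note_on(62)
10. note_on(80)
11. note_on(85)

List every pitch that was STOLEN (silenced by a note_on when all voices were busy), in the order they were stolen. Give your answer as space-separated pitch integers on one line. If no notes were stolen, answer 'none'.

Op 1: note_on(83): voice 0 is free -> assigned | voices=[83 -]
Op 2: note_on(64): voice 1 is free -> assigned | voices=[83 64]
Op 3: note_on(67): all voices busy, STEAL voice 0 (pitch 83, oldest) -> assign | voices=[67 64]
Op 4: note_on(89): all voices busy, STEAL voice 1 (pitch 64, oldest) -> assign | voices=[67 89]
Op 5: note_on(82): all voices busy, STEAL voice 0 (pitch 67, oldest) -> assign | voices=[82 89]
Op 6: note_off(82): free voice 0 | voices=[- 89]
Op 7: note_on(65): voice 0 is free -> assigned | voices=[65 89]
Op 8: note_on(79): all voices busy, STEAL voice 1 (pitch 89, oldest) -> assign | voices=[65 79]
Op 9: note_on(62): all voices busy, STEAL voice 0 (pitch 65, oldest) -> assign | voices=[62 79]
Op 10: note_on(80): all voices busy, STEAL voice 1 (pitch 79, oldest) -> assign | voices=[62 80]
Op 11: note_on(85): all voices busy, STEAL voice 0 (pitch 62, oldest) -> assign | voices=[85 80]

Answer: 83 64 67 89 65 79 62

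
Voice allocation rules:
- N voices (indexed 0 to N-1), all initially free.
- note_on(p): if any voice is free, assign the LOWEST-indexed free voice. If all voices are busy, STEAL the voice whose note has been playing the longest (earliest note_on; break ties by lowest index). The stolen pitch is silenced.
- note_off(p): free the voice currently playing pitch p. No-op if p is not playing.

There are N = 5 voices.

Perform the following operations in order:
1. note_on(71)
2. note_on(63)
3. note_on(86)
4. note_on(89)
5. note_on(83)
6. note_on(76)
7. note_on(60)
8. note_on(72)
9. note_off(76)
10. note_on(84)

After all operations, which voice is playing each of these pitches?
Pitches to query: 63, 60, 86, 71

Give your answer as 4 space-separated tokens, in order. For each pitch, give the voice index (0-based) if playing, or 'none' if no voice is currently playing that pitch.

Op 1: note_on(71): voice 0 is free -> assigned | voices=[71 - - - -]
Op 2: note_on(63): voice 1 is free -> assigned | voices=[71 63 - - -]
Op 3: note_on(86): voice 2 is free -> assigned | voices=[71 63 86 - -]
Op 4: note_on(89): voice 3 is free -> assigned | voices=[71 63 86 89 -]
Op 5: note_on(83): voice 4 is free -> assigned | voices=[71 63 86 89 83]
Op 6: note_on(76): all voices busy, STEAL voice 0 (pitch 71, oldest) -> assign | voices=[76 63 86 89 83]
Op 7: note_on(60): all voices busy, STEAL voice 1 (pitch 63, oldest) -> assign | voices=[76 60 86 89 83]
Op 8: note_on(72): all voices busy, STEAL voice 2 (pitch 86, oldest) -> assign | voices=[76 60 72 89 83]
Op 9: note_off(76): free voice 0 | voices=[- 60 72 89 83]
Op 10: note_on(84): voice 0 is free -> assigned | voices=[84 60 72 89 83]

Answer: none 1 none none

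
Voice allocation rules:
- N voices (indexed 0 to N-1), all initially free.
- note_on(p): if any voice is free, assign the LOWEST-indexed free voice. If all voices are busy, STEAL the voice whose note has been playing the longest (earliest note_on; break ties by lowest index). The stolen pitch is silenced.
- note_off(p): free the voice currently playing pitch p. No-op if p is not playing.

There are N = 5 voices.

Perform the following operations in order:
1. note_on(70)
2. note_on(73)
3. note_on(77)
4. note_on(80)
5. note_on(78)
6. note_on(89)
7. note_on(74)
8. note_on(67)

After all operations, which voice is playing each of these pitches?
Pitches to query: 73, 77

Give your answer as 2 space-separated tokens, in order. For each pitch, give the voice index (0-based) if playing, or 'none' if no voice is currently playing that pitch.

Op 1: note_on(70): voice 0 is free -> assigned | voices=[70 - - - -]
Op 2: note_on(73): voice 1 is free -> assigned | voices=[70 73 - - -]
Op 3: note_on(77): voice 2 is free -> assigned | voices=[70 73 77 - -]
Op 4: note_on(80): voice 3 is free -> assigned | voices=[70 73 77 80 -]
Op 5: note_on(78): voice 4 is free -> assigned | voices=[70 73 77 80 78]
Op 6: note_on(89): all voices busy, STEAL voice 0 (pitch 70, oldest) -> assign | voices=[89 73 77 80 78]
Op 7: note_on(74): all voices busy, STEAL voice 1 (pitch 73, oldest) -> assign | voices=[89 74 77 80 78]
Op 8: note_on(67): all voices busy, STEAL voice 2 (pitch 77, oldest) -> assign | voices=[89 74 67 80 78]

Answer: none none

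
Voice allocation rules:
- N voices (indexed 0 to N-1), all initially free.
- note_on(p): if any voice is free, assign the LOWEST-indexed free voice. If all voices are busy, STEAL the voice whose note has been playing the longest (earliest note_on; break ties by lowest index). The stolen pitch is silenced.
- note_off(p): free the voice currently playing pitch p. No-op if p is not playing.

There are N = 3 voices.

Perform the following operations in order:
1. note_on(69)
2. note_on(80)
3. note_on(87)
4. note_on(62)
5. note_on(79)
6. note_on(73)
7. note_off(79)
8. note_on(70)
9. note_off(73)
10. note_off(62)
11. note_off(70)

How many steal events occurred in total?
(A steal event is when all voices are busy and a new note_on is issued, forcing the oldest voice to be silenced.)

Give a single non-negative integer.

Answer: 3

Derivation:
Op 1: note_on(69): voice 0 is free -> assigned | voices=[69 - -]
Op 2: note_on(80): voice 1 is free -> assigned | voices=[69 80 -]
Op 3: note_on(87): voice 2 is free -> assigned | voices=[69 80 87]
Op 4: note_on(62): all voices busy, STEAL voice 0 (pitch 69, oldest) -> assign | voices=[62 80 87]
Op 5: note_on(79): all voices busy, STEAL voice 1 (pitch 80, oldest) -> assign | voices=[62 79 87]
Op 6: note_on(73): all voices busy, STEAL voice 2 (pitch 87, oldest) -> assign | voices=[62 79 73]
Op 7: note_off(79): free voice 1 | voices=[62 - 73]
Op 8: note_on(70): voice 1 is free -> assigned | voices=[62 70 73]
Op 9: note_off(73): free voice 2 | voices=[62 70 -]
Op 10: note_off(62): free voice 0 | voices=[- 70 -]
Op 11: note_off(70): free voice 1 | voices=[- - -]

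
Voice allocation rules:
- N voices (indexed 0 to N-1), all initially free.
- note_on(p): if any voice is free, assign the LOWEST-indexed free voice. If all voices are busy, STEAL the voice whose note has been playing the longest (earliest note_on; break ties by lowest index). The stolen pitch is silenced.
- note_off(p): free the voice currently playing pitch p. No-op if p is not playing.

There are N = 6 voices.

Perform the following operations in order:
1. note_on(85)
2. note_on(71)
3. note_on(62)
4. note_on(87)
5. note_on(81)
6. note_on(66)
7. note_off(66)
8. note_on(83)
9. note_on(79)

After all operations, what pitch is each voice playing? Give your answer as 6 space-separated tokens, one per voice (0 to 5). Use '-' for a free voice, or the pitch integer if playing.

Answer: 79 71 62 87 81 83

Derivation:
Op 1: note_on(85): voice 0 is free -> assigned | voices=[85 - - - - -]
Op 2: note_on(71): voice 1 is free -> assigned | voices=[85 71 - - - -]
Op 3: note_on(62): voice 2 is free -> assigned | voices=[85 71 62 - - -]
Op 4: note_on(87): voice 3 is free -> assigned | voices=[85 71 62 87 - -]
Op 5: note_on(81): voice 4 is free -> assigned | voices=[85 71 62 87 81 -]
Op 6: note_on(66): voice 5 is free -> assigned | voices=[85 71 62 87 81 66]
Op 7: note_off(66): free voice 5 | voices=[85 71 62 87 81 -]
Op 8: note_on(83): voice 5 is free -> assigned | voices=[85 71 62 87 81 83]
Op 9: note_on(79): all voices busy, STEAL voice 0 (pitch 85, oldest) -> assign | voices=[79 71 62 87 81 83]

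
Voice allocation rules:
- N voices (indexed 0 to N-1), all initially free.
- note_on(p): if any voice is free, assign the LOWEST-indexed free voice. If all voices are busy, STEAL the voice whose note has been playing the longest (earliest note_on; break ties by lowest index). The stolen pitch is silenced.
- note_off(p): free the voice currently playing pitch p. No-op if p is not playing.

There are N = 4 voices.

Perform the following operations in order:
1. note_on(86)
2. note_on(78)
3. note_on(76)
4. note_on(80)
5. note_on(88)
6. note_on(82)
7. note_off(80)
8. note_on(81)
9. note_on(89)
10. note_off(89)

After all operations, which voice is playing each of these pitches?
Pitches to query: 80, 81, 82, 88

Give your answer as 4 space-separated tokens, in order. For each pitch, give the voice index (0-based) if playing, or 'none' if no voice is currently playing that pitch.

Op 1: note_on(86): voice 0 is free -> assigned | voices=[86 - - -]
Op 2: note_on(78): voice 1 is free -> assigned | voices=[86 78 - -]
Op 3: note_on(76): voice 2 is free -> assigned | voices=[86 78 76 -]
Op 4: note_on(80): voice 3 is free -> assigned | voices=[86 78 76 80]
Op 5: note_on(88): all voices busy, STEAL voice 0 (pitch 86, oldest) -> assign | voices=[88 78 76 80]
Op 6: note_on(82): all voices busy, STEAL voice 1 (pitch 78, oldest) -> assign | voices=[88 82 76 80]
Op 7: note_off(80): free voice 3 | voices=[88 82 76 -]
Op 8: note_on(81): voice 3 is free -> assigned | voices=[88 82 76 81]
Op 9: note_on(89): all voices busy, STEAL voice 2 (pitch 76, oldest) -> assign | voices=[88 82 89 81]
Op 10: note_off(89): free voice 2 | voices=[88 82 - 81]

Answer: none 3 1 0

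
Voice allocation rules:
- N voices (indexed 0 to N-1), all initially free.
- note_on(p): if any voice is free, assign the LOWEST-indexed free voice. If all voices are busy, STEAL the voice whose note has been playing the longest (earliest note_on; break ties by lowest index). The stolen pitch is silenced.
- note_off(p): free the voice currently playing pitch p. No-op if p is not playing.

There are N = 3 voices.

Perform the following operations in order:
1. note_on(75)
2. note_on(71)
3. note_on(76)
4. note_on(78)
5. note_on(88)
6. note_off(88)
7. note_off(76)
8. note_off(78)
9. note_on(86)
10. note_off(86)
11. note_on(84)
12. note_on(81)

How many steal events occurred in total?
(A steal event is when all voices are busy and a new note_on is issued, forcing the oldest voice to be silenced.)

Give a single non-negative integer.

Op 1: note_on(75): voice 0 is free -> assigned | voices=[75 - -]
Op 2: note_on(71): voice 1 is free -> assigned | voices=[75 71 -]
Op 3: note_on(76): voice 2 is free -> assigned | voices=[75 71 76]
Op 4: note_on(78): all voices busy, STEAL voice 0 (pitch 75, oldest) -> assign | voices=[78 71 76]
Op 5: note_on(88): all voices busy, STEAL voice 1 (pitch 71, oldest) -> assign | voices=[78 88 76]
Op 6: note_off(88): free voice 1 | voices=[78 - 76]
Op 7: note_off(76): free voice 2 | voices=[78 - -]
Op 8: note_off(78): free voice 0 | voices=[- - -]
Op 9: note_on(86): voice 0 is free -> assigned | voices=[86 - -]
Op 10: note_off(86): free voice 0 | voices=[- - -]
Op 11: note_on(84): voice 0 is free -> assigned | voices=[84 - -]
Op 12: note_on(81): voice 1 is free -> assigned | voices=[84 81 -]

Answer: 2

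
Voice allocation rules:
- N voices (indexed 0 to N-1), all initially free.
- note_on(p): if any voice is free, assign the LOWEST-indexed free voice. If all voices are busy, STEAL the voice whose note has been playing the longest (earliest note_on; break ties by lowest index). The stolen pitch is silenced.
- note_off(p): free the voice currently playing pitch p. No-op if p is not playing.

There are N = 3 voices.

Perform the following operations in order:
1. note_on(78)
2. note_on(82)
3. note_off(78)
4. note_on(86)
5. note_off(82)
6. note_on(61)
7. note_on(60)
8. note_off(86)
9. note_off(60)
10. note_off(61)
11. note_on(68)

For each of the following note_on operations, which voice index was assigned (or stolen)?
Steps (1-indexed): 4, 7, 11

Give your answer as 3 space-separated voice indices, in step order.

Op 1: note_on(78): voice 0 is free -> assigned | voices=[78 - -]
Op 2: note_on(82): voice 1 is free -> assigned | voices=[78 82 -]
Op 3: note_off(78): free voice 0 | voices=[- 82 -]
Op 4: note_on(86): voice 0 is free -> assigned | voices=[86 82 -]
Op 5: note_off(82): free voice 1 | voices=[86 - -]
Op 6: note_on(61): voice 1 is free -> assigned | voices=[86 61 -]
Op 7: note_on(60): voice 2 is free -> assigned | voices=[86 61 60]
Op 8: note_off(86): free voice 0 | voices=[- 61 60]
Op 9: note_off(60): free voice 2 | voices=[- 61 -]
Op 10: note_off(61): free voice 1 | voices=[- - -]
Op 11: note_on(68): voice 0 is free -> assigned | voices=[68 - -]

Answer: 0 2 0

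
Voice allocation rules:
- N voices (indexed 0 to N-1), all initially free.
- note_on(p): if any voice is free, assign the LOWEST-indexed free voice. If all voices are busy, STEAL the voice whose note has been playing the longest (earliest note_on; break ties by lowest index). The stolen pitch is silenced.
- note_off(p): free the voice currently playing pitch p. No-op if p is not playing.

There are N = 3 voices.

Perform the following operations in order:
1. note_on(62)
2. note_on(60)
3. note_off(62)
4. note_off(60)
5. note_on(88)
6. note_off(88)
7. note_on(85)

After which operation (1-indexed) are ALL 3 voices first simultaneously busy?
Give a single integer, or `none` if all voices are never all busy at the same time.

Answer: none

Derivation:
Op 1: note_on(62): voice 0 is free -> assigned | voices=[62 - -]
Op 2: note_on(60): voice 1 is free -> assigned | voices=[62 60 -]
Op 3: note_off(62): free voice 0 | voices=[- 60 -]
Op 4: note_off(60): free voice 1 | voices=[- - -]
Op 5: note_on(88): voice 0 is free -> assigned | voices=[88 - -]
Op 6: note_off(88): free voice 0 | voices=[- - -]
Op 7: note_on(85): voice 0 is free -> assigned | voices=[85 - -]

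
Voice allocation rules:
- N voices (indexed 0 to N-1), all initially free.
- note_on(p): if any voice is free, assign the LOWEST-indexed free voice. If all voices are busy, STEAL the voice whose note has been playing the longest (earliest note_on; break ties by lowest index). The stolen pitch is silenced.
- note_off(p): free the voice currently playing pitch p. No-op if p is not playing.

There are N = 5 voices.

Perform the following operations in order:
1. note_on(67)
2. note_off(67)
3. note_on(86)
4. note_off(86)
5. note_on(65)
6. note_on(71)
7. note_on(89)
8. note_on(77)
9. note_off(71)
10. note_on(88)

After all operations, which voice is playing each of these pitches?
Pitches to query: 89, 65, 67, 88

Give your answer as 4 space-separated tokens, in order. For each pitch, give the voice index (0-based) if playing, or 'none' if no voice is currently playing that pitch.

Op 1: note_on(67): voice 0 is free -> assigned | voices=[67 - - - -]
Op 2: note_off(67): free voice 0 | voices=[- - - - -]
Op 3: note_on(86): voice 0 is free -> assigned | voices=[86 - - - -]
Op 4: note_off(86): free voice 0 | voices=[- - - - -]
Op 5: note_on(65): voice 0 is free -> assigned | voices=[65 - - - -]
Op 6: note_on(71): voice 1 is free -> assigned | voices=[65 71 - - -]
Op 7: note_on(89): voice 2 is free -> assigned | voices=[65 71 89 - -]
Op 8: note_on(77): voice 3 is free -> assigned | voices=[65 71 89 77 -]
Op 9: note_off(71): free voice 1 | voices=[65 - 89 77 -]
Op 10: note_on(88): voice 1 is free -> assigned | voices=[65 88 89 77 -]

Answer: 2 0 none 1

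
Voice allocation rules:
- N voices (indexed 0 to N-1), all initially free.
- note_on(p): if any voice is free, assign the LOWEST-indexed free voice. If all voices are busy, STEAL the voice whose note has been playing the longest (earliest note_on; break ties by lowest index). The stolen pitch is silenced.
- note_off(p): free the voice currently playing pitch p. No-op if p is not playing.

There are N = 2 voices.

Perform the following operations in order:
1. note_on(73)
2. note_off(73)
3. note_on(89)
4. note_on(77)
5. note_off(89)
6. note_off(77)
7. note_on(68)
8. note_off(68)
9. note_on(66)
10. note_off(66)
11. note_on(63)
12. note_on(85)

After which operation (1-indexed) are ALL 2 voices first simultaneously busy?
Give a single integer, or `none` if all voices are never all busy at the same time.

Answer: 4

Derivation:
Op 1: note_on(73): voice 0 is free -> assigned | voices=[73 -]
Op 2: note_off(73): free voice 0 | voices=[- -]
Op 3: note_on(89): voice 0 is free -> assigned | voices=[89 -]
Op 4: note_on(77): voice 1 is free -> assigned | voices=[89 77]
Op 5: note_off(89): free voice 0 | voices=[- 77]
Op 6: note_off(77): free voice 1 | voices=[- -]
Op 7: note_on(68): voice 0 is free -> assigned | voices=[68 -]
Op 8: note_off(68): free voice 0 | voices=[- -]
Op 9: note_on(66): voice 0 is free -> assigned | voices=[66 -]
Op 10: note_off(66): free voice 0 | voices=[- -]
Op 11: note_on(63): voice 0 is free -> assigned | voices=[63 -]
Op 12: note_on(85): voice 1 is free -> assigned | voices=[63 85]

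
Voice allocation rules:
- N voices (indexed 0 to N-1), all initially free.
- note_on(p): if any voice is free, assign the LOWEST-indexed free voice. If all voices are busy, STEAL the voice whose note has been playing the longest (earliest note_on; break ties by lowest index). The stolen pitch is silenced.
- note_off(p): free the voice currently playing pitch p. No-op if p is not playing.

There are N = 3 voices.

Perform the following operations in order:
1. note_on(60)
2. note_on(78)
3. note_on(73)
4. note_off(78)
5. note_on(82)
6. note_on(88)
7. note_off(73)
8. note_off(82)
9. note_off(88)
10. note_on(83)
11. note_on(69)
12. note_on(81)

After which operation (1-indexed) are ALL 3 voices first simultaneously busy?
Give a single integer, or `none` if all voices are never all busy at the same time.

Op 1: note_on(60): voice 0 is free -> assigned | voices=[60 - -]
Op 2: note_on(78): voice 1 is free -> assigned | voices=[60 78 -]
Op 3: note_on(73): voice 2 is free -> assigned | voices=[60 78 73]
Op 4: note_off(78): free voice 1 | voices=[60 - 73]
Op 5: note_on(82): voice 1 is free -> assigned | voices=[60 82 73]
Op 6: note_on(88): all voices busy, STEAL voice 0 (pitch 60, oldest) -> assign | voices=[88 82 73]
Op 7: note_off(73): free voice 2 | voices=[88 82 -]
Op 8: note_off(82): free voice 1 | voices=[88 - -]
Op 9: note_off(88): free voice 0 | voices=[- - -]
Op 10: note_on(83): voice 0 is free -> assigned | voices=[83 - -]
Op 11: note_on(69): voice 1 is free -> assigned | voices=[83 69 -]
Op 12: note_on(81): voice 2 is free -> assigned | voices=[83 69 81]

Answer: 3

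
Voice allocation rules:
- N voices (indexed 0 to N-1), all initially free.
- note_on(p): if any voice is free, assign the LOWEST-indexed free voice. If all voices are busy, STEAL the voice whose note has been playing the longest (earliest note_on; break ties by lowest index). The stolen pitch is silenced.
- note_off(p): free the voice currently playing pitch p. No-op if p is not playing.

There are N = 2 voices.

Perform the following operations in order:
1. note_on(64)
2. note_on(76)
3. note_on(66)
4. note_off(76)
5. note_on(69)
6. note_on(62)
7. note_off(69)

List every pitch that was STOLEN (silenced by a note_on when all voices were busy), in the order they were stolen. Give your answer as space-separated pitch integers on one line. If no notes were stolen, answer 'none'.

Answer: 64 66

Derivation:
Op 1: note_on(64): voice 0 is free -> assigned | voices=[64 -]
Op 2: note_on(76): voice 1 is free -> assigned | voices=[64 76]
Op 3: note_on(66): all voices busy, STEAL voice 0 (pitch 64, oldest) -> assign | voices=[66 76]
Op 4: note_off(76): free voice 1 | voices=[66 -]
Op 5: note_on(69): voice 1 is free -> assigned | voices=[66 69]
Op 6: note_on(62): all voices busy, STEAL voice 0 (pitch 66, oldest) -> assign | voices=[62 69]
Op 7: note_off(69): free voice 1 | voices=[62 -]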